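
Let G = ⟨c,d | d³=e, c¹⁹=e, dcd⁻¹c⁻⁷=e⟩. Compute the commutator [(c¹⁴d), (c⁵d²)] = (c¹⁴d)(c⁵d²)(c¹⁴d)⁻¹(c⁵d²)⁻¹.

[(c¹⁴d), (c⁵d²)] = (c¹⁴d)·(c⁵d²)·(c¹⁴d)⁻¹·(c⁵d²)⁻¹.
  (c¹⁴d) · (c⁵d²) = c¹¹
  (c¹¹) · (c¹⁷d²) = c⁹d²
  (c⁹d²) · (c³d) = c⁴

Answer: c⁴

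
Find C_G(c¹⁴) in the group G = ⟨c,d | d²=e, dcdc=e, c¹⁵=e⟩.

⟨c¹⁴⟩ ⊆ C_G(c¹⁴) since powers of c¹⁴ commute with c¹⁴; so |C_G(c¹⁴)| ≥ |⟨c¹⁴⟩| = 15.
By orbit–stabilizer, |C_G(c¹⁴)| = |G| / |conj. class of c¹⁴| = 30 / 2 = 15.
The 15 elements commuting with c¹⁴ are {e, c, c², c³, c⁴, c⁵, c⁶, c⁷, c⁸, c⁹, c¹⁰, c¹¹, c¹², c¹³, c¹⁴}.

Answer: {e, c, c², c³, c⁴, c⁵, c⁶, c⁷, c⁸, c⁹, c¹⁰, c¹¹, c¹², c¹³, c¹⁴}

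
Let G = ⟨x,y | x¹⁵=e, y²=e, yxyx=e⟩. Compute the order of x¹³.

Compute successive powers until reaching e:
  (x¹³)¹ = x¹³, (x¹³)² = x¹¹, (x¹³)³ = x⁹, (x¹³)⁴ = x⁷, (x¹³)⁵ = x⁵, (x¹³)⁶ = x³, (x¹³)⁷ = x, (x¹³)⁸ = x¹⁴, (x¹³)⁹ = x¹², (x¹³)¹⁰ = x¹⁰, (x¹³)¹¹ = x⁸, (x¹³)¹² = x⁶, (x¹³)¹³ = x⁴, (x¹³)¹⁴ = x², (x¹³)¹⁵ = e.
The smallest positive k with (x¹³)ᵏ = e is 15.

Answer: 15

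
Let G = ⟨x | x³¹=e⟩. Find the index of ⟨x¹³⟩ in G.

First find ord(x¹³) by computing successive powers:
  (x¹³)¹ = x¹³, (x¹³)² = x²⁶, (x¹³)³ = x⁸, (x¹³)⁴ = x²¹, (x¹³)⁵ = x³, (x¹³)⁶ = x¹⁶, (x¹³)⁷ = x²⁹, (x¹³)⁸ = x¹¹, (x¹³)⁹ = x²⁴, (x¹³)¹⁰ = x⁶, (x¹³)¹¹ = x¹⁹, (x¹³)¹² = x, (x¹³)¹³ = x¹⁴, (x¹³)¹⁴ = x²⁷, (x¹³)¹⁵ = x⁹, (x¹³)¹⁶ = x²², (x¹³)¹⁷ = x⁴, (x¹³)¹⁸ = x¹⁷, (x¹³)¹⁹ = x³⁰, (x¹³)²⁰ = x¹², (x¹³)²¹ = x²⁵, (x¹³)²² = x⁷, (x¹³)²³ = x²⁰, (x¹³)²⁴ = x², (x¹³)²⁵ = x¹⁵, (x¹³)²⁶ = x²⁸, (x¹³)²⁷ = x¹⁰, (x¹³)²⁸ = x²³, (x¹³)²⁹ = x⁵, (x¹³)³⁰ = x¹⁸, (x¹³)³¹ = e.
So |⟨x¹³⟩| = ord(x¹³) = 31. With |G| = 31, by Lagrange [G : ⟨x¹³⟩] = 31/31 = 1.

Answer: 1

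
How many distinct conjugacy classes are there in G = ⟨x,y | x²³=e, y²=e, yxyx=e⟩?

The conjugacy classes (representative and size) are:
  [e] (size 1), [x] (size 2), [x²¹] (size 2), [x²⁰] (size 2), [x⁴] (size 2), [x¹⁸] (size 2), [x⁶] (size 2), [x¹⁶] (size 2), [x⁸] (size 2), [x⁹] (size 2), [x¹⁰] (size 2), [x¹²] (size 2), [x¹⁸y] (size 23).
Class equation: 1 + 2 + 2 + 2 + 2 + 2 + 2 + 2 + 2 + 2 + 2 + 2 + 23 = 46 = |G|. So G has 13 conjugacy classes.

Answer: 13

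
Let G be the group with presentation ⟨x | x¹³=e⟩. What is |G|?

G is generated by a single element, so G is cyclic. The relator gives x¹³ = e and no smaller power is forced to be e, so the 13 powers {e, x, x², x³, x⁴, x⁵, x⁶, x⁷, x⁸, x⁹, x¹², x¹¹, x¹⁰} are distinct. Hence |G| = 13.

Answer: 13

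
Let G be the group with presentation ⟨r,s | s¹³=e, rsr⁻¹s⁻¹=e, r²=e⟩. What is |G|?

Enumerate words in the generators, reducing via the relations: the distinct elements are
  {e, r, s, rs, s², s³, s⁴, s⁵, s⁶, s⁷, s⁸, s⁹, rs², rs³, rs⁴, rs⁵, rs⁶, rs⁷, rs⁸, rs⁹, s¹², s¹¹, s¹⁰, rs¹², rs¹¹, rs¹⁰}.
No further products give new elements, so |G| = 26.

Answer: 26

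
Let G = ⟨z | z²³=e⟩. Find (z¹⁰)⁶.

Compute successive powers of (z¹⁰), reducing at each step:
  (z¹⁰)²: (z¹⁰) · z¹⁰ = z²⁰
  (z¹⁰)³: (z²⁰) · z¹⁰ = z⁷
  (z¹⁰)⁴: (z⁷) · z¹⁰ = z¹⁷
  (z¹⁰)⁵: (z¹⁷) · z¹⁰ = z⁴
  (z¹⁰)⁶: (z⁴) · z¹⁰ = z¹⁴

Answer: z¹⁴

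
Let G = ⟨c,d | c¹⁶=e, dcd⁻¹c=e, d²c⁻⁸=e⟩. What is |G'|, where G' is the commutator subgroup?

G' = [G, G] is generated by all commutators. The generator-pair commutators are: [c, d] = c².
The subgroup they normally generate is {e, c², c⁴, c⁶, c⁸, c¹⁰, c¹², c¹⁴}, of order 8.
Check: |G/G'| = 32/8 = 4 is the order of the abelianisation.

Answer: 8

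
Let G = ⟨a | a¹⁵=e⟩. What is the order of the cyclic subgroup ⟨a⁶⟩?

|⟨a⁶⟩| equals the order of a⁶. Compute successive powers until reaching e:
  (a⁶)¹ = a⁶, (a⁶)² = a¹², (a⁶)³ = a³, (a⁶)⁴ = a⁹, (a⁶)⁵ = e.
The smallest positive k with (a⁶)ᵏ = e is 5, so |⟨a⁶⟩| = 5.

Answer: 5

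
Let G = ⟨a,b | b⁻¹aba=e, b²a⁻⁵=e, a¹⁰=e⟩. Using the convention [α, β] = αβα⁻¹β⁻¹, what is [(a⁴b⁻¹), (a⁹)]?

[(a⁴b⁻¹), (a⁹)] = (a⁴b⁻¹)·(a⁹)·(a⁴b⁻¹)⁻¹·(a⁹)⁻¹.
  (a⁴b⁻¹) · (a⁹) = b
  b · (a⁴b) = a
  a · a = a²

Answer: a²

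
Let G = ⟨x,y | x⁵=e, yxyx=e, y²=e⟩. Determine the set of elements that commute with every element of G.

An element z ∈ Z(G) iff z commutes with every generator.
For example e is central: e·x = x = x·e; e·y = y = y·e.
Whereas x ∉ Z(G) since x·y = xy ≠ x⁴y = y·x.
Checking each of the 10 elements this way gives Z(G) = {e}, of order 1.

Answer: {e}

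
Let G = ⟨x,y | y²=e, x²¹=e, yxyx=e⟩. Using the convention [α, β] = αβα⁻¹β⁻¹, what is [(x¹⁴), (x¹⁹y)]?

[(x¹⁴), (x¹⁹y)] = (x¹⁴)·(x¹⁹y)·(x¹⁴)⁻¹·(x¹⁹y)⁻¹.
  (x¹⁴) · (x¹⁹y) = x¹²y
  (x¹²y) · (x⁷) = x⁵y
  (x⁵y) · (x¹⁹y) = x⁷

Answer: x⁷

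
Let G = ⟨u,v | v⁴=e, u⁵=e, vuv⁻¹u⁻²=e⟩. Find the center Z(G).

An element z ∈ Z(G) iff z commutes with every generator.
For example e is central: e·u = u = u·e; e·v = v = v·e.
Whereas u ∉ Z(G) since u·v = uv ≠ u²v = v·u.
Checking each of the 20 elements this way gives Z(G) = {e}, of order 1.

Answer: {e}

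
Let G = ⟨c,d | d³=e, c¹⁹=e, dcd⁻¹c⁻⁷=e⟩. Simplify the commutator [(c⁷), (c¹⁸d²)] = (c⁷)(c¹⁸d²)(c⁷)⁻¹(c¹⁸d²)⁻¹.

[(c⁷), (c¹⁸d²)] = (c⁷)·(c¹⁸d²)·(c⁷)⁻¹·(c¹⁸d²)⁻¹.
  (c⁷) · (c¹⁸d²) = c⁶d²
  (c⁶d²) · (c¹²) = c⁵d²
  (c⁵d²) · (c⁷d) = c⁶

Answer: c⁶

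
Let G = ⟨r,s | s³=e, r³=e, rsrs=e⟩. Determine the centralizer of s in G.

⟨s⟩ ⊆ C_G(s) since powers of s commute with s; so |C_G(s)| ≥ |⟨s⟩| = 3.
By orbit–stabilizer, |C_G(s)| = |G| / |conj. class of s| = 12 / 4 = 3.
The 3 elements commuting with s are {e, s, s²}.

Answer: {e, s, s²}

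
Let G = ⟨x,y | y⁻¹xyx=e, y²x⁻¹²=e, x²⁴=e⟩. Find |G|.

Enumerate words in the generators, reducing via the relations: the distinct elements are
  {e, x, y, xy, x², x³, x⁴, x⁵, x⁶, x⁷, x⁸, x⁹, x²y, x²², x²³, x²¹, x²⁰, x³y, x¹², x¹³, x¹¹, x¹⁰, x¹⁴, x¹⁵, x¹⁶, x¹⁷, x¹⁸, x¹⁹, x⁴y, x⁵y, x⁶y, x⁷y, x⁸y, x⁹y, y⁻¹, xy⁻¹, x¹¹y, x¹⁰y, x²y⁻¹, x³y⁻¹, x⁴y⁻¹, x⁵y⁻¹, x⁶y⁻¹, x⁷y⁻¹, x⁸y⁻¹, x⁹y⁻¹, x¹¹y⁻¹, x¹⁰y⁻¹}.
No further products give new elements, so |G| = 48.

Answer: 48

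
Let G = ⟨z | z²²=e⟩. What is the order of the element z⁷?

Compute successive powers until reaching e:
  (z⁷)¹ = z⁷, (z⁷)² = z¹⁴, (z⁷)³ = z²¹, (z⁷)⁴ = z⁶, (z⁷)⁵ = z¹³, (z⁷)⁶ = z²⁰, (z⁷)⁷ = z⁵, (z⁷)⁸ = z¹², (z⁷)⁹ = z¹⁹, (z⁷)¹⁰ = z⁴, (z⁷)¹¹ = z¹¹, (z⁷)¹² = z¹⁸, (z⁷)¹³ = z³, (z⁷)¹⁴ = z¹⁰, (z⁷)¹⁵ = z¹⁷, (z⁷)¹⁶ = z², (z⁷)¹⁷ = z⁹, (z⁷)¹⁸ = z¹⁶, (z⁷)¹⁹ = z, (z⁷)²⁰ = z⁸, (z⁷)²¹ = z¹⁵, (z⁷)²² = e.
The smallest positive k with (z⁷)ᵏ = e is 22.

Answer: 22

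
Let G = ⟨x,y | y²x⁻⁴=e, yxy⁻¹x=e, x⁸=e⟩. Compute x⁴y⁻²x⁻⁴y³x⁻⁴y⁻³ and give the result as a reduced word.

Multiply left to right, reducing at each step:
  (x⁴) · y⁻² = e
  e · x⁻⁴ = x⁴
  (x⁴) · y³ = y
  y · x⁻⁴ = y⁻¹
  (y⁻¹) · y⁻³ = e

Answer: e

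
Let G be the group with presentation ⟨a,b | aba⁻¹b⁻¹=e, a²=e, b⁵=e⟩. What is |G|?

Enumerate words in the generators, reducing via the relations: the distinct elements are
  {a, b, e, ab, b², b³, b⁴, ab², ab³, ab⁴}.
No further products give new elements, so |G| = 10.

Answer: 10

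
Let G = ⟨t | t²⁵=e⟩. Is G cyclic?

|G| = 25. The element t has order 25 (its powers give 25 distinct elements), so ⟨t⟩ = G and G is cyclic.

Answer: Yes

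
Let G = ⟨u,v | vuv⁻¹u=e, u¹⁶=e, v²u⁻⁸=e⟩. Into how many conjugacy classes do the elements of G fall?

The conjugacy classes (representative and size) are:
  [e] (size 1), [u] (size 2), [u¹⁴] (size 2), [u¹³] (size 2), [u¹²] (size 2), [u⁵] (size 2), [u¹⁰] (size 2), [u⁷] (size 2), [u⁸] (size 1), [v⁻¹] (size 8), [u⁷v⁻¹] (size 8).
Class equation: 1 + 2 + 2 + 2 + 2 + 2 + 2 + 2 + 1 + 8 + 8 = 32 = |G|. So G has 11 conjugacy classes.

Answer: 11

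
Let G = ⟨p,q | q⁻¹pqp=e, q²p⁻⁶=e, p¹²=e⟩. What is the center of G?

An element z ∈ Z(G) iff z commutes with every generator.
For example p⁶ is central: (p⁶)·p = p⁷ = p·(p⁶); (p⁶)·q = q⁻¹ = q·(p⁶).
Whereas p ∉ Z(G) since p·q = pq ≠ p⁵q⁻¹ = q·p.
Checking each of the 24 elements this way gives Z(G) = {e, p⁶}, of order 2.

Answer: {e, p⁶}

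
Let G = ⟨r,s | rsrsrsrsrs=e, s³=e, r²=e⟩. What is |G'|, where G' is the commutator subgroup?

G' = [G, G] is generated by all commutators. The generator-pair commutators are: [r, s] = rsrs².
The subgroup they normally generate is {e, r, s, s², rs, rsr, rsrs, rsrsr, s²rs²r, s²rs², s²r, rs², sr, srs, srsr, rs²rs²r, rs²rs², rs²r, s²rs, s²rsr, s²rsrs, srs²rs², srs²r, srs², rsrs², rs²rs, rs²rsr, rs²rsrs, rsrs²rs², rsrs²r, s²rs²rs, rsrs²rs, rsrs²rsr, rsrs²rsrs, s²rs²rsrs², s²rs²rsr, s²rs²rsrs, s²rsrs²rs², s²rsrs²r, s²rsrs², srsrs², srs²rs, srs²rsr, srs²rsrs, srsrs²rs², srsrs²r, srsrs²rs, rs²rsrs²rs², rs²rsrs²r, rs²rsrs², s²rsrs²rs, s²rsrs²rsr, srs²rsrs²r, srs²rsrs², rs²rsrs²rs, rs²rsrs²rsr, rsrs²rsrs²r, rsrs²rsrs², rsrs²rsrs²rs, srs²rsrs²rs}, of order 60.
Check: |G/G'| = 60/60 = 1 is the order of the abelianisation.

Answer: 60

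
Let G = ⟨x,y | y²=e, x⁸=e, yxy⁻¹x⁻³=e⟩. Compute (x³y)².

Compute successive powers of (x³y), reducing at each step:
  (x³y)²: (x³y) · x³ = x⁴y;   (x⁴y) · y = x⁴

Answer: x⁴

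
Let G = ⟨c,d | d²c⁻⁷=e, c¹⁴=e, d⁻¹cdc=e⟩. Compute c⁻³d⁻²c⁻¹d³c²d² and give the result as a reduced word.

Multiply left to right, reducing at each step:
  (c¹¹) · d⁻² = c⁴
  (c⁴) · c⁻¹ = c³
  (c³) · d³ = c³d⁻¹
  (c³d⁻¹) · c² = cd⁻¹
  (cd⁻¹) · d² = cd

Answer: cd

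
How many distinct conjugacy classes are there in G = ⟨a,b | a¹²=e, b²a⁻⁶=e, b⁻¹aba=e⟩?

The conjugacy classes (representative and size) are:
  [e] (size 1), [a¹¹] (size 2), [a²] (size 2), [a⁹] (size 2), [a⁴] (size 2), [a⁵] (size 2), [a⁶] (size 1), [a²b] (size 6), [ab] (size 6).
Class equation: 1 + 2 + 2 + 2 + 2 + 2 + 1 + 6 + 6 = 24 = |G|. So G has 9 conjugacy classes.

Answer: 9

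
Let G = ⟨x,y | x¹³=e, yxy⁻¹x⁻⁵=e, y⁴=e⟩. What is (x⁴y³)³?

Compute successive powers of (x⁴y³), reducing at each step:
  (x⁴y³)²: (x⁴y³) · x⁴ = x¹⁰y³;   (x¹⁰y³) · y³ = x¹⁰y²
  (x⁴y³)³: (x¹⁰y²) · x⁴ = x⁶y²;   (x⁶y²) · y³ = x⁶y

Answer: x⁶y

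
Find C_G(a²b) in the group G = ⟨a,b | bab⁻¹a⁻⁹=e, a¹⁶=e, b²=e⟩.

⟨a²b⟩ ⊆ C_G(a²b) since powers of a²b commute with a²b; so |C_G(a²b)| ≥ |⟨a²b⟩| = 8.
By orbit–stabilizer, |C_G(a²b)| = |G| / |conj. class of a²b| = 32 / 2 = 16.
The 16 elements commuting with a²b are {e, a², a⁴, a⁶, a⁸, a¹⁰, a¹², a¹⁴, b, a¹⁰b, a²b, a¹²b, a⁴b, a¹⁴b, a⁶b, a⁸b}.

Answer: {e, a², a⁴, a⁶, a⁸, a¹⁰, a¹², a¹⁴, b, a¹⁰b, a²b, a¹²b, a⁴b, a¹⁴b, a⁶b, a⁸b}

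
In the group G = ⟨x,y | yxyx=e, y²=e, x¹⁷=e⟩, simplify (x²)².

Compute successive powers of (x²), reducing at each step:
  (x²)²: (x²) · x² = x⁴

Answer: x⁴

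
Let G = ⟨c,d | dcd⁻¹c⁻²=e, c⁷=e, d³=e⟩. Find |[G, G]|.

G' = [G, G] is generated by all commutators. The generator-pair commutators are: [c, d] = c⁶.
The subgroup they normally generate is {e, c, c², c³, c⁴, c⁵, c⁶}, of order 7.
Check: |G/G'| = 21/7 = 3 is the order of the abelianisation.

Answer: 7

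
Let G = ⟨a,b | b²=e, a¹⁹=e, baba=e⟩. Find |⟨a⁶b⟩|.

|⟨a⁶b⟩| equals the order of a⁶b. Compute successive powers until reaching e:
  (a⁶b)¹ = a⁶b, (a⁶b)² = e.
The smallest positive k with (a⁶b)ᵏ = e is 2, so |⟨a⁶b⟩| = 2.

Answer: 2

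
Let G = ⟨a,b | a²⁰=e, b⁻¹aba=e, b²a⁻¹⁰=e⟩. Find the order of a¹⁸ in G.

Compute successive powers until reaching e:
  (a¹⁸)¹ = a¹⁸, (a¹⁸)² = a¹⁶, (a¹⁸)³ = a¹⁴, (a¹⁸)⁴ = a¹², (a¹⁸)⁵ = a¹⁰, (a¹⁸)⁶ = a⁸, (a¹⁸)⁷ = a⁶, (a¹⁸)⁸ = a⁴, (a¹⁸)⁹ = a², (a¹⁸)¹⁰ = e.
The smallest positive k with (a¹⁸)ᵏ = e is 10.

Answer: 10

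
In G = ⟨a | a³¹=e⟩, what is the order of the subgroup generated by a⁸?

|⟨a⁸⟩| equals the order of a⁸. Compute successive powers until reaching e:
  (a⁸)¹ = a⁸, (a⁸)² = a¹⁶, (a⁸)³ = a²⁴, (a⁸)⁴ = a, (a⁸)⁵ = a⁹, (a⁸)⁶ = a¹⁷, (a⁸)⁷ = a²⁵, (a⁸)⁸ = a², (a⁸)⁹ = a¹⁰, (a⁸)¹⁰ = a¹⁸, (a⁸)¹¹ = a²⁶, (a⁸)¹² = a³, (a⁸)¹³ = a¹¹, (a⁸)¹⁴ = a¹⁹, (a⁸)¹⁵ = a²⁷, (a⁸)¹⁶ = a⁴, (a⁸)¹⁷ = a¹², (a⁸)¹⁸ = a²⁰, (a⁸)¹⁹ = a²⁸, (a⁸)²⁰ = a⁵, (a⁸)²¹ = a¹³, (a⁸)²² = a²¹, (a⁸)²³ = a²⁹, (a⁸)²⁴ = a⁶, (a⁸)²⁵ = a¹⁴, (a⁸)²⁶ = a²², (a⁸)²⁷ = a³⁰, (a⁸)²⁸ = a⁷, (a⁸)²⁹ = a¹⁵, (a⁸)³⁰ = a²³, (a⁸)³¹ = e.
The smallest positive k with (a⁸)ᵏ = e is 31, so |⟨a⁸⟩| = 31.

Answer: 31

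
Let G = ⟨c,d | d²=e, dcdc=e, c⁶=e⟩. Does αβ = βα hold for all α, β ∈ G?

c·d = cd but d·c = c⁵d, so c·d ≠ d·c and G is not abelian.

Answer: No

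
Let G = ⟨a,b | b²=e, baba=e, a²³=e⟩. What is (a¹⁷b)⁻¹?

The order of (a¹⁷b) is 2 (smallest k with (a¹⁷b)ᵏ = e), so (a¹⁷b)⁻¹ = (a¹⁷b)¹ = a¹⁷b.
Check: (a¹⁷b) · (a¹⁷b) → (a¹⁷b) · a¹⁷ = b;   b · b = e, giving e as required.

Answer: a¹⁷b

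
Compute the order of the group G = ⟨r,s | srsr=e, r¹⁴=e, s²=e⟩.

Enumerate words in the generators, reducing via the relations: the distinct elements are
  {e, r, s, rs, r², r³, r⁴, r⁵, r⁶, r⁷, r⁸, r⁹, r²s, r³s, r¹², r¹³, r¹¹, r¹⁰, r⁴s, r⁵s, r⁶s, r⁷s, r⁸s, r⁹s, r¹²s, r¹³s, r¹¹s, r¹⁰s}.
No further products give new elements, so |G| = 28.

Answer: 28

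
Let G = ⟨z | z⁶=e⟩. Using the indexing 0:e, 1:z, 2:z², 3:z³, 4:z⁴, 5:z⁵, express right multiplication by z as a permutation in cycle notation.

(0 1 2 3 4 5)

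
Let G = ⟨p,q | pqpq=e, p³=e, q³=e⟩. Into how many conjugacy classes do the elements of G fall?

The conjugacy classes (representative and size) are:
  [e] (size 1), [qp²] (size 4), [q²p] (size 4), [p²q²] (size 3).
Class equation: 1 + 4 + 4 + 3 = 12 = |G|. So G has 4 conjugacy classes.

Answer: 4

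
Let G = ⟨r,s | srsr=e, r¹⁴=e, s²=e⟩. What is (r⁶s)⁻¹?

The order of (r⁶s) is 2 (smallest k with (r⁶s)ᵏ = e), so (r⁶s)⁻¹ = (r⁶s)¹ = r⁶s.
Check: (r⁶s) · (r⁶s) → (r⁶s) · r⁶ = s;   s · s = e, giving e as required.

Answer: r⁶s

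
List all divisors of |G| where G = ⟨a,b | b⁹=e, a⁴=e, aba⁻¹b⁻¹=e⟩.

|G| = 36 = 2² · 3². By Lagrange's theorem the order of any subgroup divides 36; the divisors of 36 are 1, 2, 3, 4, 6, 9, 12, 18, 36.

Answer: 1, 2, 3, 4, 6, 9, 12, 18, 36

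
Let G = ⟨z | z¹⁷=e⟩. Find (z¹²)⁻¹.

The order of (z¹²) is 17 (smallest k with (z¹²)ᵏ = e), so (z¹²)⁻¹ = (z¹²)¹⁶ = z⁵.
Check: (z¹²) · (z⁵) → (z¹²) · z⁵ = e, giving e as required.

Answer: z⁵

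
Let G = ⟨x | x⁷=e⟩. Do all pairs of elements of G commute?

G has a single generator, so G is cyclic and hence abelian.

Answer: Yes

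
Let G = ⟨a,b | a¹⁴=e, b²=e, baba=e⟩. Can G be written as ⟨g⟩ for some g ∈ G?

Every cyclic group is abelian. But a·b = ab while b·a = a¹³b, so a·b ≠ b·a and G is not abelian. Hence G is not cyclic.

Answer: No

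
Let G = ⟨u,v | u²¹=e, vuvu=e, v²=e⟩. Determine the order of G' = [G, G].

G' = [G, G] is generated by all commutators. The generator-pair commutators are: [u, v] = u².
The subgroup they normally generate is {e, u, u², u³, u⁴, u⁵, u⁶, u⁷, u⁸, u⁹, u¹⁰, u¹¹, u¹², u¹³, u¹⁴, u¹⁵, u¹⁶, u¹⁷, u¹⁸, u¹⁹, u²⁰}, of order 21.
Check: |G/G'| = 42/21 = 2 is the order of the abelianisation.

Answer: 21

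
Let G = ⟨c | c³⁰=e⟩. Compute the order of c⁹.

Compute successive powers until reaching e:
  (c⁹)¹ = c⁹, (c⁹)² = c¹⁸, (c⁹)³ = c²⁷, (c⁹)⁴ = c⁶, (c⁹)⁵ = c¹⁵, (c⁹)⁶ = c²⁴, (c⁹)⁷ = c³, (c⁹)⁸ = c¹², (c⁹)⁹ = c²¹, (c⁹)¹⁰ = e.
The smallest positive k with (c⁹)ᵏ = e is 10.

Answer: 10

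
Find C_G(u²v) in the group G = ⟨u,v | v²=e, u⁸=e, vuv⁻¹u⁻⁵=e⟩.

⟨u²v⟩ ⊆ C_G(u²v) since powers of u²v commute with u²v; so |C_G(u²v)| ≥ |⟨u²v⟩| = 4.
By orbit–stabilizer, |C_G(u²v)| = |G| / |conj. class of u²v| = 16 / 2 = 8.
The 8 elements commuting with u²v are {e, u², u⁴, u⁶, v, u⁶v, u²v, u⁴v}.

Answer: {e, u², u⁴, u⁶, v, u⁶v, u²v, u⁴v}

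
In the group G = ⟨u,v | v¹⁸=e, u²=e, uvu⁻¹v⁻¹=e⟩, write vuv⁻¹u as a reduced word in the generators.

Multiply left to right, reducing at each step:
  v · u = uv
  (uv) · v⁻¹ = u
  u · u = e

Answer: e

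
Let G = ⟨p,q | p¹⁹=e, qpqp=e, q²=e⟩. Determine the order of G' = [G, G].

G' = [G, G] is generated by all commutators. The generator-pair commutators are: [p, q] = p².
The subgroup they normally generate is {e, p, p², p³, p⁴, p⁵, p⁶, p⁷, p⁸, p⁹, p¹⁰, p¹¹, p¹², p¹³, p¹⁴, p¹⁵, p¹⁶, p¹⁷, p¹⁸}, of order 19.
Check: |G/G'| = 38/19 = 2 is the order of the abelianisation.

Answer: 19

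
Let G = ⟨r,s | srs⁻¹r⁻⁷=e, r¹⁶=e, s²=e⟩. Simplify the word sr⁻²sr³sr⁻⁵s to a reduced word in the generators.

Multiply left to right, reducing at each step:
  s · r⁻² = r²s
  (r²s) · s = r²
  (r²) · r³ = r⁵
  (r⁵) · s = r⁵s
  (r⁵s) · r⁻⁵ = r²s
  (r²s) · s = r²

Answer: r²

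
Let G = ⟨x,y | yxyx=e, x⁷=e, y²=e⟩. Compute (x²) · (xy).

Compute (x²) · (xy) by multiplying left to right and reducing via the relations at each step:
  (x²) · x = x³
  (x³) · y = x³y

Answer: x³y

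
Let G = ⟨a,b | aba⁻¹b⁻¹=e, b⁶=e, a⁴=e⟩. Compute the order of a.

Compute successive powers until reaching e:
  a¹ = a, a² = a², a³ = a³, a⁴ = e.
The smallest positive k with aᵏ = e is 4.

Answer: 4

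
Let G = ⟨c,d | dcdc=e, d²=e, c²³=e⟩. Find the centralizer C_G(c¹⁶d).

⟨c¹⁶d⟩ ⊆ C_G(c¹⁶d) since powers of c¹⁶d commute with c¹⁶d; so |C_G(c¹⁶d)| ≥ |⟨c¹⁶d⟩| = 2.
By orbit–stabilizer, |C_G(c¹⁶d)| = |G| / |conj. class of c¹⁶d| = 46 / 23 = 2.
The 2 elements commuting with c¹⁶d are {e, c¹⁶d}.

Answer: {e, c¹⁶d}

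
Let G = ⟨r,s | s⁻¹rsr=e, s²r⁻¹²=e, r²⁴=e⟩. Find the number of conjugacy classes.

The conjugacy classes (representative and size) are:
  [e] (size 1), [r] (size 2), [r²] (size 2), [r³] (size 2), [r⁴] (size 2), [r⁵] (size 2), [r¹⁸] (size 2), [r⁷] (size 2), [r¹⁶] (size 2), [r¹⁵] (size 2), [r¹⁴] (size 2), [r¹³] (size 2), [r¹²] (size 1), [r⁶s] (size 12), [r⁵s⁻¹] (size 12).
Class equation: 1 + 2 + 2 + 2 + 2 + 2 + 2 + 2 + 2 + 2 + 2 + 2 + 1 + 12 + 12 = 48 = |G|. So G has 15 conjugacy classes.

Answer: 15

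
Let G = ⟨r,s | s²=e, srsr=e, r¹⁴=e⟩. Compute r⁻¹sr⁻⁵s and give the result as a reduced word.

Multiply left to right, reducing at each step:
  (r¹³) · s = r¹³s
  (r¹³s) · r⁻⁵ = r⁴s
  (r⁴s) · s = r⁴

Answer: r⁴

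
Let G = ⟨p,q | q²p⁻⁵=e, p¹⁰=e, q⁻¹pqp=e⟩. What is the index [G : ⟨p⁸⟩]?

First find ord(p⁸) by computing successive powers:
  (p⁸)¹ = p⁸, (p⁸)² = p⁶, (p⁸)³ = p⁴, (p⁸)⁴ = p², (p⁸)⁵ = e.
So |⟨p⁸⟩| = ord(p⁸) = 5. With |G| = 20, by Lagrange [G : ⟨p⁸⟩] = 20/5 = 4.

Answer: 4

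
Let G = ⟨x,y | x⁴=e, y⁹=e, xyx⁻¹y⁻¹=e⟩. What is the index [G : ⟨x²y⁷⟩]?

First find ord(x²y⁷) by computing successive powers:
  (x²y⁷)¹ = x²y⁷, (x²y⁷)² = y⁵, (x²y⁷)³ = x²y³, (x²y⁷)⁴ = y, (x²y⁷)⁵ = x²y⁸, (x²y⁷)⁶ = y⁶, (x²y⁷)⁷ = x²y⁴, (x²y⁷)⁸ = y², (x²y⁷)⁹ = x², (x²y⁷)¹⁰ = y⁷, (x²y⁷)¹¹ = x²y⁵, (x²y⁷)¹² = y³, (x²y⁷)¹³ = x²y, (x²y⁷)¹⁴ = y⁸, (x²y⁷)¹⁵ = x²y⁶, (x²y⁷)¹⁶ = y⁴, (x²y⁷)¹⁷ = x²y², (x²y⁷)¹⁸ = e.
So |⟨x²y⁷⟩| = ord(x²y⁷) = 18. With |G| = 36, by Lagrange [G : ⟨x²y⁷⟩] = 36/18 = 2.

Answer: 2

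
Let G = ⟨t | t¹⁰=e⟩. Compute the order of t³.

Compute successive powers until reaching e:
  (t³)¹ = t³, (t³)² = t⁶, (t³)³ = t⁹, (t³)⁴ = t², (t³)⁵ = t⁵, (t³)⁶ = t⁸, (t³)⁷ = t, (t³)⁸ = t⁴, (t³)⁹ = t⁷, (t³)¹⁰ = e.
The smallest positive k with (t³)ᵏ = e is 10.

Answer: 10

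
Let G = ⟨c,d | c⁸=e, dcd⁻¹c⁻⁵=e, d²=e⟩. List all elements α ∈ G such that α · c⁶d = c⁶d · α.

⟨c⁶d⟩ ⊆ C_G(c⁶d) since powers of c⁶d commute with c⁶d; so |C_G(c⁶d)| ≥ |⟨c⁶d⟩| = 4.
By orbit–stabilizer, |C_G(c⁶d)| = |G| / |conj. class of c⁶d| = 16 / 2 = 8.
The 8 elements commuting with c⁶d are {e, c², c⁴, c⁶, d, c⁶d, c²d, c⁴d}.

Answer: {e, c², c⁴, c⁶, d, c⁶d, c²d, c⁴d}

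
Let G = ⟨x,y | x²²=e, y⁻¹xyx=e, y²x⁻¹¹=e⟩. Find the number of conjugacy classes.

The conjugacy classes (representative and size) are:
  [e] (size 1), [x²¹] (size 2), [x²] (size 2), [x³] (size 2), [x¹⁸] (size 2), [x¹⁷] (size 2), [x⁶] (size 2), [x⁷] (size 2), [x⁸] (size 2), [x¹³] (size 2), [x¹²] (size 2), [x¹¹] (size 1), [x¹⁰y] (size 11), [x⁷y] (size 11).
Class equation: 1 + 2 + 2 + 2 + 2 + 2 + 2 + 2 + 2 + 2 + 2 + 1 + 11 + 11 = 44 = |G|. So G has 14 conjugacy classes.

Answer: 14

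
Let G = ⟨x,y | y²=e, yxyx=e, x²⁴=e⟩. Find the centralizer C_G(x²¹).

⟨x²¹⟩ ⊆ C_G(x²¹) since powers of x²¹ commute with x²¹; so |C_G(x²¹)| ≥ |⟨x²¹⟩| = 8.
By orbit–stabilizer, |C_G(x²¹)| = |G| / |conj. class of x²¹| = 48 / 2 = 24.
The 24 elements commuting with x²¹ are {e, x, x², x³, x⁴, x⁵, x⁶, x⁷, x⁸, x⁹, x¹⁰, x¹¹, x¹², x¹³, x¹⁴, x¹⁵, x¹⁶, x¹⁷, x¹⁸, x¹⁹, x²⁰, x²¹, x²², x²³}.

Answer: {e, x, x², x³, x⁴, x⁵, x⁶, x⁷, x⁸, x⁹, x¹⁰, x¹¹, x¹², x¹³, x¹⁴, x¹⁵, x¹⁶, x¹⁷, x¹⁸, x¹⁹, x²⁰, x²¹, x²², x²³}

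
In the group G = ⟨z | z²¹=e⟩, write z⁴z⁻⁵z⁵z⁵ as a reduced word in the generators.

Multiply left to right, reducing at each step:
  (z⁴) · z⁻⁵ = z²⁰
  (z²⁰) · z⁵ = z⁴
  (z⁴) · z⁵ = z⁹

Answer: z⁹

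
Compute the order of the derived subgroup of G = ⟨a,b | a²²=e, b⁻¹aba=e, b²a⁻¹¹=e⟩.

G' = [G, G] is generated by all commutators. The generator-pair commutators are: [a, b] = a².
The subgroup they normally generate is {e, a², a⁴, a⁶, a⁸, a¹⁰, a¹², a¹⁴, a¹⁶, a¹⁸, a²⁰}, of order 11.
Check: |G/G'| = 44/11 = 4 is the order of the abelianisation.

Answer: 11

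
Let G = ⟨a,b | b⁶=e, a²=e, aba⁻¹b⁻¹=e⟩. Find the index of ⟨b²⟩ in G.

First find ord(b²) by computing successive powers:
  (b²)¹ = b², (b²)² = b⁴, (b²)³ = e.
So |⟨b²⟩| = ord(b²) = 3. With |G| = 12, by Lagrange [G : ⟨b²⟩] = 12/3 = 4.

Answer: 4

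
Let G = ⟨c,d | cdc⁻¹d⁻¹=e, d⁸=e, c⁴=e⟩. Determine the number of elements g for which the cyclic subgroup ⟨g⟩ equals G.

⟨g⟩ = G would require ord(g) = |G| = 32, but the maximum element order in G is 8 < 32. So G is not cyclic and no single element generates it: the count is 0.

Answer: 0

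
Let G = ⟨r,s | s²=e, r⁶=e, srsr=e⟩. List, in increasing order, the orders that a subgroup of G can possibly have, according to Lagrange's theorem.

|G| = 12 = 2² · 3. By Lagrange's theorem the order of any subgroup divides 12; the divisors of 12 are 1, 2, 3, 4, 6, 12.

Answer: 1, 2, 3, 4, 6, 12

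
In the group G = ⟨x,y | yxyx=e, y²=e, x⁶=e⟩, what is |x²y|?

Compute successive powers until reaching e:
  (x²y)¹ = x²y, (x²y)² = e.
The smallest positive k with (x²y)ᵏ = e is 2.

Answer: 2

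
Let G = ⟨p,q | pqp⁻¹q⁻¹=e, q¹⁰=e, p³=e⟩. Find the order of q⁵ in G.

Compute successive powers until reaching e:
  (q⁵)¹ = q⁵, (q⁵)² = e.
The smallest positive k with (q⁵)ᵏ = e is 2.

Answer: 2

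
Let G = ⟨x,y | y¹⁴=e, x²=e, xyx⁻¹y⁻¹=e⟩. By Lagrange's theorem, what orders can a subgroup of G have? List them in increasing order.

|G| = 28 = 2² · 7. By Lagrange's theorem the order of any subgroup divides 28; the divisors of 28 are 1, 2, 4, 7, 14, 28.

Answer: 1, 2, 4, 7, 14, 28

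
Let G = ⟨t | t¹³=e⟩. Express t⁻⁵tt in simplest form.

Multiply left to right, reducing at each step:
  (t⁸) · t = t⁹
  (t⁹) · t = t¹⁰

Answer: t¹⁰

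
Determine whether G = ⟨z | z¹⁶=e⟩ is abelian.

G has a single generator, so G is cyclic and hence abelian.

Answer: Yes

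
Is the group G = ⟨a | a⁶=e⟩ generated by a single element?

|G| = 6. The element a has order 6 (its powers give 6 distinct elements), so ⟨a⟩ = G and G is cyclic.

Answer: Yes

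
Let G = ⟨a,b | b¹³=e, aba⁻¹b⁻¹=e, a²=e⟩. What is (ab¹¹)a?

Compute (ab¹¹) · a by multiplying left to right and reducing via the relations at each step:
  (ab¹¹) · a = b¹¹

Answer: b¹¹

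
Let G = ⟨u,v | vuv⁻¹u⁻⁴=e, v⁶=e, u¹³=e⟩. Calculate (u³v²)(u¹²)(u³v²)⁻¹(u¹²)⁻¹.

[(u³v²), (u¹²)] = (u³v²)·(u¹²)·(u³v²)⁻¹·(u¹²)⁻¹.
  (u³v²) · (u¹²) = v²
  (v²) · (u¹²v⁴) = u¹⁰
  (u¹⁰) · u = u¹¹

Answer: u¹¹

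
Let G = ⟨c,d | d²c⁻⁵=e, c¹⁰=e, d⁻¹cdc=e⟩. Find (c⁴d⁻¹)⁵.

Compute successive powers of (c⁴d⁻¹), reducing at each step:
  (c⁴d⁻¹)²: (c⁴d⁻¹) · c⁴ = d⁻¹;   (d⁻¹) · d⁻¹ = c⁵
  (c⁴d⁻¹)³: (c⁵) · c⁴ = c⁹;   (c⁹) · d⁻¹ = c⁴d
  (c⁴d⁻¹)⁴: (c⁴d) · c⁴ = d;   d · d⁻¹ = e
  (c⁴d⁻¹)⁵: e · c⁴ = c⁴;   (c⁴) · d⁻¹ = c⁴d⁻¹

Answer: c⁴d⁻¹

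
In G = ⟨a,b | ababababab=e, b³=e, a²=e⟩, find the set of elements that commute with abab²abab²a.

⟨abab²abab²a⟩ ⊆ C_G(abab²abab²a) since powers of abab²abab²a commute with abab²abab²a; so |C_G(abab²abab²a)| ≥ |⟨abab²abab²a⟩| = 2.
By orbit–stabilizer, |C_G(abab²abab²a)| = |G| / |conj. class of abab²abab²a| = 60 / 15 = 4.
The 4 elements commuting with abab²abab²a are {e, b²ab, ab²abab²ab², abab²abab²a}.

Answer: {e, b²ab, ab²abab²ab², abab²abab²a}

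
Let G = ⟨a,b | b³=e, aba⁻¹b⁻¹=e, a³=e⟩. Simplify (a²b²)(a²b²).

Compute (a²b²) · (a²b²) by multiplying left to right and reducing via the relations at each step:
  (a²b²) · a² = ab²
  (ab²) · b² = ab

Answer: ab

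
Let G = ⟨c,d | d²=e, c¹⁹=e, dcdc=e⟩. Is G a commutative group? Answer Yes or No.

c·d = cd but d·c = c¹⁸d, so c·d ≠ d·c and G is not abelian.

Answer: No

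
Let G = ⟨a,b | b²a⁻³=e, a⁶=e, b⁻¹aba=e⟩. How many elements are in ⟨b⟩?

|⟨b⟩| equals the order of b. Compute successive powers until reaching e:
  b¹ = b, b² = a³, b³ = b⁻¹, b⁴ = e.
The smallest positive k with bᵏ = e is 4, so |⟨b⟩| = 4.

Answer: 4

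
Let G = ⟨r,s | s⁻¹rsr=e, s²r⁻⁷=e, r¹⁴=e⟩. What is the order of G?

Enumerate words in the generators, reducing via the relations: the distinct elements are
  {e, r, s, rs, r², r³, r⁴, r⁵, r⁶, r⁷, r⁸, r⁹, r²s, r³s, r¹², r¹³, r¹¹, r¹⁰, r⁴s, r⁵s, r⁶s, s⁻¹, rs⁻¹, r²s⁻¹, r³s⁻¹, r⁴s⁻¹, r⁵s⁻¹, r⁶s⁻¹}.
No further products give new elements, so |G| = 28.

Answer: 28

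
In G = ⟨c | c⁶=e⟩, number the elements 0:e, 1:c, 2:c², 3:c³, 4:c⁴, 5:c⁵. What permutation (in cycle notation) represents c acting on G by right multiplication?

(0 1 2 3 4 5)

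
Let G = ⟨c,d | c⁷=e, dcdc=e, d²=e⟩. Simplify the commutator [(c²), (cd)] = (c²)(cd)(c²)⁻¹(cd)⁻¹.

[(c²), (cd)] = (c²)·(cd)·(c²)⁻¹·(cd)⁻¹.
  (c²) · (cd) = c³d
  (c³d) · (c⁵) = c⁵d
  (c⁵d) · (cd) = c⁴

Answer: c⁴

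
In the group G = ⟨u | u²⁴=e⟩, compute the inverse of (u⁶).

The order of (u⁶) is 4 (smallest k with (u⁶)ᵏ = e), so (u⁶)⁻¹ = (u⁶)³ = u¹⁸.
Check: (u⁶) · (u¹⁸) → (u⁶) · u¹⁸ = e, giving e as required.

Answer: u¹⁸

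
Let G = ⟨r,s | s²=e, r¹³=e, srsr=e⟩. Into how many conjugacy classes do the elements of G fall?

The conjugacy classes (representative and size) are:
  [e] (size 1), [r¹²] (size 2), [r¹¹] (size 2), [r³] (size 2), [r⁴] (size 2), [r⁸] (size 2), [r⁶] (size 2), [s] (size 13).
Class equation: 1 + 2 + 2 + 2 + 2 + 2 + 2 + 13 = 26 = |G|. So G has 8 conjugacy classes.

Answer: 8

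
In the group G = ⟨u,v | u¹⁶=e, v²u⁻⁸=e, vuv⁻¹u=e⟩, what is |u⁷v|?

Compute successive powers until reaching e:
  (u⁷v)¹ = u⁷v, (u⁷v)² = u⁸, (u⁷v)³ = u⁷v⁻¹, (u⁷v)⁴ = e.
The smallest positive k with (u⁷v)ᵏ = e is 4.

Answer: 4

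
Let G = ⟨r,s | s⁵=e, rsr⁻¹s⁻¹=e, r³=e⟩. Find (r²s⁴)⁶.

Compute successive powers of (r²s⁴), reducing at each step:
  (r²s⁴)²: (r²s⁴) · r² = rs⁴;   (rs⁴) · s⁴ = rs³
  (r²s⁴)³: (rs³) · r² = s³;   (s³) · s⁴ = s²
  (r²s⁴)⁴: (s²) · r² = r²s²;   (r²s²) · s⁴ = r²s
  (r²s⁴)⁵: (r²s) · r² = rs;   (rs) · s⁴ = r
  (r²s⁴)⁶: r · r² = e;   e · s⁴ = s⁴

Answer: s⁴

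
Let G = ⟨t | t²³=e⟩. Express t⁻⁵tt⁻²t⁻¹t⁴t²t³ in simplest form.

Multiply left to right, reducing at each step:
  (t¹⁸) · t = t¹⁹
  (t¹⁹) · t⁻² = t¹⁷
  (t¹⁷) · t⁻¹ = t¹⁶
  (t¹⁶) · t⁴ = t²⁰
  (t²⁰) · t² = t²²
  (t²²) · t³ = t²

Answer: t²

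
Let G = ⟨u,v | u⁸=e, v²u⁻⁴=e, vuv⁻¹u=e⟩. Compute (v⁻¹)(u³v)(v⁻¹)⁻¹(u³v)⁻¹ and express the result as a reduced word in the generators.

[(v⁻¹), (u³v)] = (v⁻¹)·(u³v)·(v⁻¹)⁻¹·(u³v)⁻¹.
  (v⁻¹) · (u³v) = u⁵
  (u⁵) · v = uv⁻¹
  (uv⁻¹) · (u³v⁻¹) = u²

Answer: u²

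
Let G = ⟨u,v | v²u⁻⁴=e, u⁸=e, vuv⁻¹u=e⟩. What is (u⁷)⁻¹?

The order of (u⁷) is 8 (smallest k with (u⁷)ᵏ = e), so (u⁷)⁻¹ = (u⁷)⁷ = u.
Check: (u⁷) · u → (u⁷) · u = e, giving e as required.

Answer: u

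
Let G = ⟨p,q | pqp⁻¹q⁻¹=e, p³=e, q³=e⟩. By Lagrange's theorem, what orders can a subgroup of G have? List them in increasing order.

|G| = 9 = 3². By Lagrange's theorem the order of any subgroup divides 9; the divisors of 9 are 1, 3, 9.

Answer: 1, 3, 9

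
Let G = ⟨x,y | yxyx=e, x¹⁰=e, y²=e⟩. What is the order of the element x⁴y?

Compute successive powers until reaching e:
  (x⁴y)¹ = x⁴y, (x⁴y)² = e.
The smallest positive k with (x⁴y)ᵏ = e is 2.

Answer: 2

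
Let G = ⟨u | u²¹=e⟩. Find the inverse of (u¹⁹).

The order of (u¹⁹) is 21 (smallest k with (u¹⁹)ᵏ = e), so (u¹⁹)⁻¹ = (u¹⁹)²⁰ = u².
Check: (u¹⁹) · (u²) → (u¹⁹) · u² = e, giving e as required.

Answer: u²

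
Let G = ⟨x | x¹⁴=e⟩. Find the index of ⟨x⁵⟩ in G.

First find ord(x⁵) by computing successive powers:
  (x⁵)¹ = x⁵, (x⁵)² = x¹⁰, (x⁵)³ = x, (x⁵)⁴ = x⁶, (x⁵)⁵ = x¹¹, (x⁵)⁶ = x², (x⁵)⁷ = x⁷, (x⁵)⁸ = x¹², (x⁵)⁹ = x³, (x⁵)¹⁰ = x⁸, (x⁵)¹¹ = x¹³, (x⁵)¹² = x⁴, (x⁵)¹³ = x⁹, (x⁵)¹⁴ = e.
So |⟨x⁵⟩| = ord(x⁵) = 14. With |G| = 14, by Lagrange [G : ⟨x⁵⟩] = 14/14 = 1.

Answer: 1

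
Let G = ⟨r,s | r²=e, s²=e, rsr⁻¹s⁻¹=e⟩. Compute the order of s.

Compute successive powers until reaching e:
  s¹ = s, s² = e.
The smallest positive k with sᵏ = e is 2.

Answer: 2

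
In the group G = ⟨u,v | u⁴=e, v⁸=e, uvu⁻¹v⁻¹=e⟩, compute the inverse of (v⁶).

The order of (v⁶) is 4 (smallest k with (v⁶)ᵏ = e), so (v⁶)⁻¹ = (v⁶)³ = v².
Check: (v⁶) · (v²) → (v⁶) · v² = e, giving e as required.

Answer: v²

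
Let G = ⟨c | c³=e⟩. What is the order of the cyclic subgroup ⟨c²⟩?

|⟨c²⟩| equals the order of c². Compute successive powers until reaching e:
  (c²)¹ = c², (c²)² = c, (c²)³ = e.
The smallest positive k with (c²)ᵏ = e is 3, so |⟨c²⟩| = 3.

Answer: 3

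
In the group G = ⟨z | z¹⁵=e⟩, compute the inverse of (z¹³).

The order of (z¹³) is 15 (smallest k with (z¹³)ᵏ = e), so (z¹³)⁻¹ = (z¹³)¹⁴ = z².
Check: (z¹³) · (z²) → (z¹³) · z² = e, giving e as required.

Answer: z²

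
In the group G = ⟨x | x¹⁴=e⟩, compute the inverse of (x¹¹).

The order of (x¹¹) is 14 (smallest k with (x¹¹)ᵏ = e), so (x¹¹)⁻¹ = (x¹¹)¹³ = x³.
Check: (x¹¹) · (x³) → (x¹¹) · x³ = e, giving e as required.

Answer: x³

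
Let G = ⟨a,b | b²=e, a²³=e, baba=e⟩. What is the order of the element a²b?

Compute successive powers until reaching e:
  (a²b)¹ = a²b, (a²b)² = e.
The smallest positive k with (a²b)ᵏ = e is 2.

Answer: 2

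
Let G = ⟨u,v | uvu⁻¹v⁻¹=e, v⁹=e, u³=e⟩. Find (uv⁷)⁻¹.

The order of (uv⁷) is 9 (smallest k with (uv⁷)ᵏ = e), so (uv⁷)⁻¹ = (uv⁷)⁸ = u²v².
Check: (uv⁷) · (u²v²) → (uv⁷) · u² = v⁷;   (v⁷) · v² = e, giving e as required.

Answer: u²v²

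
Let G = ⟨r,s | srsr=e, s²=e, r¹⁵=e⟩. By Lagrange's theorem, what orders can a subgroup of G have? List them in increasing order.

|G| = 30 = 2 · 3 · 5. By Lagrange's theorem the order of any subgroup divides 30; the divisors of 30 are 1, 2, 3, 5, 6, 10, 15, 30.

Answer: 1, 2, 3, 5, 6, 10, 15, 30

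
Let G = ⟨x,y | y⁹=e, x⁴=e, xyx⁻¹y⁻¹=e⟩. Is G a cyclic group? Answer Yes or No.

|G| = 36. The element xy has order 36 (its powers give 36 distinct elements), so ⟨xy⟩ = G and G is cyclic.

Answer: Yes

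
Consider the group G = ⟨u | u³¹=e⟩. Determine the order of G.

G is generated by a single element, so G is cyclic. The relator gives u³¹ = e and no smaller power is forced to be e, so the 31 powers {e, u, u², u³, u⁴, u⁵, u⁶, u⁷, u⁸, u⁹, u²², u²³, u²¹, u²⁰, u²⁴, u²⁵, u²⁶, u²⁷, u²⁸, u²⁹, u³⁰, u¹², u¹³, u¹¹, u¹⁰, u¹⁴, u¹⁵, u¹⁶, u¹⁷, u¹⁸, u¹⁹} are distinct. Hence |G| = 31.

Answer: 31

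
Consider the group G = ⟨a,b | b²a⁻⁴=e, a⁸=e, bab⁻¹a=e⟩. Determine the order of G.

Enumerate words in the generators, reducing via the relations: the distinct elements are
  {a, b, e, ab, a², a³, a⁴, a⁵, a⁶, a⁷, a²b, a³b, b⁻¹, ab⁻¹, a²b⁻¹, a³b⁻¹}.
No further products give new elements, so |G| = 16.

Answer: 16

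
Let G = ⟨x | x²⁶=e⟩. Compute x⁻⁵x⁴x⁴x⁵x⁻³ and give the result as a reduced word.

Multiply left to right, reducing at each step:
  (x²¹) · x⁴ = x²⁵
  (x²⁵) · x⁴ = x³
  (x³) · x⁵ = x⁸
  (x⁸) · x⁻³ = x⁵

Answer: x⁵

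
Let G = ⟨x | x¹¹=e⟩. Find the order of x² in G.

Compute successive powers until reaching e:
  (x²)¹ = x², (x²)² = x⁴, (x²)³ = x⁶, (x²)⁴ = x⁸, (x²)⁵ = x¹⁰, (x²)⁶ = x, (x²)⁷ = x³, (x²)⁸ = x⁵, (x²)⁹ = x⁷, (x²)¹⁰ = x⁹, (x²)¹¹ = e.
The smallest positive k with (x²)ᵏ = e is 11.

Answer: 11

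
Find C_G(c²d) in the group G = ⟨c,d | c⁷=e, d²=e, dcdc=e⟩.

⟨c²d⟩ ⊆ C_G(c²d) since powers of c²d commute with c²d; so |C_G(c²d)| ≥ |⟨c²d⟩| = 2.
By orbit–stabilizer, |C_G(c²d)| = |G| / |conj. class of c²d| = 14 / 7 = 2.
The 2 elements commuting with c²d are {e, c²d}.

Answer: {e, c²d}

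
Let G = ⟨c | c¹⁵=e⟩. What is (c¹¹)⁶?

Compute successive powers of (c¹¹), reducing at each step:
  (c¹¹)²: (c¹¹) · c¹¹ = c⁷
  (c¹¹)³: (c⁷) · c¹¹ = c³
  (c¹¹)⁴: (c³) · c¹¹ = c¹⁴
  (c¹¹)⁵: (c¹⁴) · c¹¹ = c¹⁰
  (c¹¹)⁶: (c¹⁰) · c¹¹ = c⁶

Answer: c⁶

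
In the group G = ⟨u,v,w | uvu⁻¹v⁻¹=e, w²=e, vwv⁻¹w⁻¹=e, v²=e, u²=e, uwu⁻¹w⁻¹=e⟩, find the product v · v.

Compute v · v by multiplying left to right and reducing via the relations at each step:
  v · v = e

Answer: e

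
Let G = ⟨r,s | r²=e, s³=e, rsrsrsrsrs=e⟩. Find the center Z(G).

An element z ∈ Z(G) iff z commutes with every generator.
For example e is central: e·r = r = r·e; e·s = s = s·e.
Whereas r ∉ Z(G) since r·s = rs ≠ sr = s·r.
Checking each of the 60 elements this way gives Z(G) = {e}, of order 1.

Answer: {e}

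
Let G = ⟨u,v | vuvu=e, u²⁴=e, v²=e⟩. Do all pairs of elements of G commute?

u·v = uv but v·u = u²³v, so u·v ≠ v·u and G is not abelian.

Answer: No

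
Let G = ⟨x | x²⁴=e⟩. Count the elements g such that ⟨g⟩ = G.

G is cyclic of order 24. An element generates G iff its order is 24, and a cyclic group of order 24 has exactly φ(24) = 8 such elements.

Answer: 8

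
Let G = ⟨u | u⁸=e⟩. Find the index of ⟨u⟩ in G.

First find ord(u) by computing successive powers:
  u¹ = u, u² = u², u³ = u³, u⁴ = u⁴, u⁵ = u⁵, u⁶ = u⁶, u⁷ = u⁷, u⁸ = e.
So |⟨u⟩| = ord(u) = 8. With |G| = 8, by Lagrange [G : ⟨u⟩] = 8/8 = 1.

Answer: 1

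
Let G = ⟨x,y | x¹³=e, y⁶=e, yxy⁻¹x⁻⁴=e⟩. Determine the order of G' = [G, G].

G' = [G, G] is generated by all commutators. The generator-pair commutators are: [x, y] = x¹⁰.
The subgroup they normally generate is {e, x, x², x³, x⁴, x⁵, x⁶, x⁷, x⁸, x⁹, x¹⁰, x¹¹, x¹²}, of order 13.
Check: |G/G'| = 78/13 = 6 is the order of the abelianisation.

Answer: 13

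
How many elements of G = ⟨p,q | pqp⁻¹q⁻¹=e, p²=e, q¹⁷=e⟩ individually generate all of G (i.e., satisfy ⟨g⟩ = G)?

G is cyclic of order 34. An element generates G iff its order is 34, and a cyclic group of order 34 has exactly φ(34) = 16 such elements.

Answer: 16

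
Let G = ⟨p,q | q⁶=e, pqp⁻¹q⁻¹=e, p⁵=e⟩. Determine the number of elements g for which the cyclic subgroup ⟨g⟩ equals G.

G is cyclic of order 30. An element generates G iff its order is 30, and a cyclic group of order 30 has exactly φ(30) = 8 such elements.

Answer: 8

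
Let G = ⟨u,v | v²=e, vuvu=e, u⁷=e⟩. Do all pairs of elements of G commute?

u·v = uv but v·u = u⁶v, so u·v ≠ v·u and G is not abelian.

Answer: No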